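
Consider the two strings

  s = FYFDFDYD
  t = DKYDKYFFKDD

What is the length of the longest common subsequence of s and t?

5

Let dp[i][j] be the LCS length of the first i characters of s and the first j characters of t. dp[i][j] = dp[i-1][j-1]+1 when the i-th and j-th characters match, else max(dp[i-1][j], dp[i][j-1]).
    ·  D  K  Y  D  K  Y  F  F  K  D  D
 ·  0  0  0  0  0  0  0  0  0  0  0  0
 F  0  0  0  0  0  0  0  1  1  1  1  1
 Y  0  0  0  1  1  1  1  1  1  1  1  1
 F  0  0  0  1  1  1  1  2  2  2  2  2
 D  0  1  1  1  2  2  2  2  2  2  3  3
 F  0  1  1  1  2  2  2  3  3  3  3  3
 D  0  1  1  1  2  2  2  3  3  3  4  4
 Y  0  1  1  2  2  2  3  3  3  3  4  4
 D  0  1  1  2  3  3  3  3  3  3  4  5
dp[8][11] = 5. One LCS (by backtracking along matches): YFFDD.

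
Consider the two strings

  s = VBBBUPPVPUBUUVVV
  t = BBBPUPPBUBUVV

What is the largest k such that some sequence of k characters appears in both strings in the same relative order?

Taking B (s #2, t #1); then B (s #3, t #2); then B (s #4, t #3); then U (s #5, t #5); then P (s #6, t #6); then P (s #7, t #7); then U (s #10, t #9); then B (s #11, t #10); then U (s #13, t #11); then V (s #15, t #12); then V (s #16, t #13) gives a common subsequence of length 11. dp[16][13] = 11 confirms this is the maximum.

11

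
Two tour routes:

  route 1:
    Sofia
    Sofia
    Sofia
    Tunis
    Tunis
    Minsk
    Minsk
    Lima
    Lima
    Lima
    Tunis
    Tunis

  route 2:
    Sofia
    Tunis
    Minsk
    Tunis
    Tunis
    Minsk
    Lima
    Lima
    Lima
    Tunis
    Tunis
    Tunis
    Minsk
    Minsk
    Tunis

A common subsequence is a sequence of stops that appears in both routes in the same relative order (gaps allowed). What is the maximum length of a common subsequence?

9

One common subsequence of length 9: Sofia (route 1 #1, route 2 #1) → Tunis (route 1 #4, route 2 #4) → Tunis (route 1 #5, route 2 #5) → Minsk (route 1 #7, route 2 #6) → Lima (route 1 #8, route 2 #7) → Lima (route 1 #9, route 2 #8) → Lima (route 1 #10, route 2 #9) → Tunis (route 1 #11, route 2 #12) → Tunis (route 1 #12, route 2 #15). dp[12][15] = 9 confirms this is the maximum.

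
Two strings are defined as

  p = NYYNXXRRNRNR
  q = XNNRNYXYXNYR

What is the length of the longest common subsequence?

Match N [1,5], Y [2,6], Y [3,8], X [6,9], N [9,10], R [12,12] — 6 characters in the same relative order in both. Since dp[12][12] = 6, nothing longer is possible.

6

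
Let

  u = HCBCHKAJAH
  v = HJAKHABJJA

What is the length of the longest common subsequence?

Taking H (u #1, v #1) → H (u #5, v #5) → A (u #7, v #6) → J (u #8, v #9) → A (u #9, v #10) gives a common subsequence of length 5. The LCS DP gives dp[10][10] = 5, so this is optimal.

5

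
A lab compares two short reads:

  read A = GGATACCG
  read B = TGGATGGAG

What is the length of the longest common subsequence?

6

Let dp[i][j] be the LCS length of the first i bases of read A and the first j bases of read B. dp[i][j] = dp[i-1][j-1]+1 when the i-th and j-th bases match, else max(dp[i-1][j], dp[i][j-1]).
    ·  T  G  G  A  T  G  G  A  G
 ·  0  0  0  0  0  0  0  0  0  0
 G  0  0  1  1  1  1  1  1  1  1
 G  0  0  1  2  2  2  2  2  2  2
 A  0  0  1  2  3  3  3  3  3  3
 T  0  1  1  2  3  4  4  4  4  4
 A  0  1  1  2  3  4  4  4  5  5
 C  0  1  1  2  3  4  4  4  5  5
 C  0  1  1  2  3  4  4  4  5  5
 G  0  1  2  2  3  4  5  5  5  6
dp[8][9] = 6. One LCS (by backtracking along matches): GGATAG.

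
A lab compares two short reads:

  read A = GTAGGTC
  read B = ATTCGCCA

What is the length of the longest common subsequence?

Pick T [2,3]; then G [4,5]; then C [7,7]; all 3 bases appear in both, in order, and the DP table's final entry dp[7][8] is also 3, so no common subsequence is longer.

3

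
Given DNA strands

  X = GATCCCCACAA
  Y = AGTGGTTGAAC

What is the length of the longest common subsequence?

4

One common subsequence of length 4: G at X[1]=Y[8] → A at X[2]=Y[9] → A at X[8]=Y[10] → C at X[9]=Y[11], and the DP table's final entry dp[11][11] is also 4, so no common subsequence is longer.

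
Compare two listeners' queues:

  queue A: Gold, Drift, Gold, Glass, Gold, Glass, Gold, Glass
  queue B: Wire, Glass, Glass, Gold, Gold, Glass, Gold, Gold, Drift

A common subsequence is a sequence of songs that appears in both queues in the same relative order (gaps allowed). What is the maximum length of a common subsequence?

5

One common subsequence of length 5: Gold (queue A #1, queue B #4); then Gold (queue A #3, queue B #5); then Glass (queue A #4, queue B #6); then Gold (queue A #5, queue B #7); then Gold (queue A #7, queue B #8). dp[8][9] = 5 confirms this is the maximum.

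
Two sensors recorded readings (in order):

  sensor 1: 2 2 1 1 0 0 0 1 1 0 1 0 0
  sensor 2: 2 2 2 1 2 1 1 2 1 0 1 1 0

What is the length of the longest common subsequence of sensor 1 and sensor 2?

Match 2 (sensor 1 #1, sensor 2 #2) → 2 (sensor 1 #2, sensor 2 #3) → 1 (sensor 1 #3, sensor 2 #4) → 1 (sensor 1 #4, sensor 2 #6) → 1 (sensor 1 #8, sensor 2 #7) → 1 (sensor 1 #9, sensor 2 #9) → 0 (sensor 1 #10, sensor 2 #10) → 1 (sensor 1 #11, sensor 2 #12) → 0 (sensor 1 #13, sensor 2 #13) — 9 values in the same relative order in both, and the DP table's final entry dp[13][13] is also 9, so no common subsequence is longer.

9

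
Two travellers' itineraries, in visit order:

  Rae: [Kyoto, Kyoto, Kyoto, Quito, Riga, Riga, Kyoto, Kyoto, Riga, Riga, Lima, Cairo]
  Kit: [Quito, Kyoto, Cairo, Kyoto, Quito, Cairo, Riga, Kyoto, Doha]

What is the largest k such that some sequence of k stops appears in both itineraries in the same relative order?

Pick Kyoto at Rae[1]=Kit[2], then Kyoto at Rae[3]=Kit[4], then Quito at Rae[4]=Kit[5], then Riga at Rae[6]=Kit[7], then Kyoto at Rae[7]=Kit[8]; all 5 stops appear in both, in order. The LCS DP gives dp[12][9] = 5, so this is optimal.

5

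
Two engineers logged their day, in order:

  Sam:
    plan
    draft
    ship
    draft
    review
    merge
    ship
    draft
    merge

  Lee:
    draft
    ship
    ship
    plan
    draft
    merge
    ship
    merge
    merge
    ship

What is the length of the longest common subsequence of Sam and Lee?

6

Match draft (Sam #2, Lee #1); then ship (Sam #3, Lee #3); then draft (Sam #4, Lee #5); then merge (Sam #6, Lee #6); then ship (Sam #7, Lee #7); then merge (Sam #9, Lee #9) — 6 tasks in the same relative order in both. Since dp[9][10] = 6, nothing longer is possible.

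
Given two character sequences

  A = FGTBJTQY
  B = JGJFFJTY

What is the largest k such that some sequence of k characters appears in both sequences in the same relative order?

Taking F [1,5], then J [5,6], then T [6,7], then Y [8,8] gives a common subsequence of length 4, and the DP table's final entry dp[8][8] is also 4, so no common subsequence is longer.

4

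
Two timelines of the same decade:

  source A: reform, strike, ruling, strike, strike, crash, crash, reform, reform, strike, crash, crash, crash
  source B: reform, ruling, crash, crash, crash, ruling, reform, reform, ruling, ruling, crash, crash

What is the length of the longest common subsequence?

8

One common subsequence of length 8: reform [1,1], then ruling [3,2], then crash [6,4], then crash [7,5], then reform [8,7], then reform [9,8], then crash [12,11], then crash [13,12]. dp[13][12] = 8 confirms this is the maximum.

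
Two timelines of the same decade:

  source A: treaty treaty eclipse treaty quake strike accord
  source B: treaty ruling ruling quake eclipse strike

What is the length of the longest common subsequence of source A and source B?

3

One common subsequence of length 3: treaty (source A #1, source B #1); then eclipse (source A #3, source B #5); then strike (source A #6, source B #6), and the DP table's final entry dp[7][6] is also 3, so no common subsequence is longer.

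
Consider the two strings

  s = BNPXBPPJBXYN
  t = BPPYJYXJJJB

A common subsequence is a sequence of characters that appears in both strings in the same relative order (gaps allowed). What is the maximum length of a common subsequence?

Let dp[i][j] be the LCS length of the first i characters of s and the first j characters of t. dp[i][j] = dp[i-1][j-1]+1 when the i-th and j-th characters match, else max(dp[i-1][j], dp[i][j-1]).
    ·  B  P  P  Y  J  Y  X  J  J  J  B
 ·  0  0  0  0  0  0  0  0  0  0  0  0
 B  0  1  1  1  1  1  1  1  1  1  1  1
 N  0  1  1  1  1  1  1  1  1  1  1  1
 P  0  1  2  2  2  2  2  2  2  2  2  2
 X  0  1  2  2  2  2  2  3  3  3  3  3
 B  0  1  2  2  2  2  2  3  3  3  3  4
 P  0  1  2  3  3  3  3  3  3  3  3  4
 P  0  1  2  3  3  3  3  3  3  3  3  4
 J  0  1  2  3  3  4  4  4  4  4  4  4
 B  0  1  2  3  3  4  4  4  4  4  4  5
 X  0  1  2  3  3  4  4  5  5  5  5  5
 Y  0  1  2  3  4  4  5  5  5  5  5  5
 N  0  1  2  3  4  4  5  5  5  5  5  5
dp[12][11] = 5. One LCS (by backtracking along matches): BPXJB.

5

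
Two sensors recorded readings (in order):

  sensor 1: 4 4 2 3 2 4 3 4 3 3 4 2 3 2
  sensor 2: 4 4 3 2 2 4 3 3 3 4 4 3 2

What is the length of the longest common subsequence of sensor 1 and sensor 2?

Taking 4 [1,1] → 4 [2,2] → 2 [3,4] → 2 [5,5] → 4 [6,6] → 3 [7,7] → 3 [9,8] → 3 [10,9] → 4 [11,11] → 3 [13,12] → 2 [14,13] gives a common subsequence of length 11. The LCS DP gives dp[14][13] = 11, so this is optimal.

11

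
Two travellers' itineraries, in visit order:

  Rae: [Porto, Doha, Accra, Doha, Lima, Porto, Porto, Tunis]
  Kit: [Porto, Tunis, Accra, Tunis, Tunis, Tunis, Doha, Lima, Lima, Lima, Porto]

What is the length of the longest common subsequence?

5

Match Porto at Rae[1]=Kit[1], Accra at Rae[3]=Kit[3], Doha at Rae[4]=Kit[7], Lima at Rae[5]=Kit[10], Porto at Rae[7]=Kit[11] — 5 stops in the same relative order in both. The LCS DP gives dp[8][11] = 5, so this is optimal.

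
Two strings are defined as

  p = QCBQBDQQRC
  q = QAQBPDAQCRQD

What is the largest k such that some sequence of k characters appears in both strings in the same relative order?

Let dp[i][j] be the LCS length of the first i characters of p and the first j characters of q. dp[i][j] = dp[i-1][j-1]+1 when the i-th and j-th characters match, else max(dp[i-1][j], dp[i][j-1]).
    ·  Q  A  Q  B  P  D  A  Q  C  R  Q  D
 ·  0  0  0  0  0  0  0  0  0  0  0  0  0
 Q  0  1  1  1  1  1  1  1  1  1  1  1  1
 C  0  1  1  1  1  1  1  1  1  2  2  2  2
 B  0  1  1  1  2  2  2  2  2  2  2  2  2
 Q  0  1  1  2  2  2  2  2  3  3  3  3  3
 B  0  1  1  2  3  3  3  3  3  3  3  3  3
 D  0  1  1  2  3  3  4  4  4  4  4  4  4
 Q  0  1  1  2  3  3  4  4  5  5  5  5  5
 Q  0  1  1  2  3  3  4  4  5  5  5  6  6
 R  0  1  1  2  3  3  4  4  5  5  6  6  6
 C  0  1  1  2  3  3  4  4  5  6  6  6  6
dp[10][12] = 6. One LCS (by backtracking along matches): QQBDQQ.

6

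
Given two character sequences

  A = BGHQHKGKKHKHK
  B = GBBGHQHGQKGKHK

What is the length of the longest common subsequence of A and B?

10

Taking B [1,3], G [2,4], H [3,5], Q [4,6], H [5,7], K [6,10], G [7,11], K [11,12], H [12,13], K [13,14] gives a common subsequence of length 10. Since dp[13][14] = 10, nothing longer is possible.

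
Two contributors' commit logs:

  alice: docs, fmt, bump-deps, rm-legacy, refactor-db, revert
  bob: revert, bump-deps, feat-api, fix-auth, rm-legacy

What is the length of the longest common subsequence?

2

Pick bump-deps at alice[3]=bob[2], rm-legacy at alice[4]=bob[5]; all 2 commits appear in both, in order. The LCS DP gives dp[6][5] = 2, so this is optimal.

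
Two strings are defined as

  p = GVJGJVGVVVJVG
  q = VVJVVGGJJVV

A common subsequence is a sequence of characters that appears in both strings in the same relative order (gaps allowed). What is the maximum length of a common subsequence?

Let dp[i][j] be the LCS length of the first i characters of p and the first j characters of q. dp[i][j] = dp[i-1][j-1]+1 when the i-th and j-th characters match, else max(dp[i-1][j], dp[i][j-1]).
    ·  V  V  J  V  V  G  G  J  J  V  V
 ·  0  0  0  0  0  0  0  0  0  0  0  0
 G  0  0  0  0  0  0  1  1  1  1  1  1
 V  0  1  1  1  1  1  1  1  1  1  2  2
 J  0  1  1  2  2  2  2  2  2  2  2  2
 G  0  1  1  2  2  2  3  3  3  3  3  3
 J  0  1  1  2  2  2  3  3  4  4  4  4
 V  0  1  2  2  3  3  3  3  4  4  5  5
 G  0  1  2  2  3  3  4  4  4  4  5  5
 V  0  1  2  2  3  4  4  4  4  4  5  6
 V  0  1  2  2  3  4  4  4  4  4  5  6
 V  0  1  2  2  3  4  4  4  4  4  5  6
 J  0  1  2  3  3  4  4  4  5  5  5  6
 V  0  1  2  3  4  4  4  4  5  5  6  6
 G  0  1  2  3  4  4  5  5  5  5  6  6
dp[13][11] = 6. One LCS (by backtracking along matches): VJGJVV.

6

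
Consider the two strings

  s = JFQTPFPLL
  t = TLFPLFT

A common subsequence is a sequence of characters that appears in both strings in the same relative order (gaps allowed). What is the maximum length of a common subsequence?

Pick T [4,1] → F [6,3] → P [7,4] → L [8,5]; all 4 characters appear in both, in order. dp[9][7] = 4 confirms this is the maximum.

4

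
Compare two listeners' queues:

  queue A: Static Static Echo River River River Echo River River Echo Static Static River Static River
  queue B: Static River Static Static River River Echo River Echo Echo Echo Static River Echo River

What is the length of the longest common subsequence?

10

One common subsequence of length 10: Static [1,3], then Static [2,4], then River [4,5], then River [5,6], then River [6,8], then Echo [7,10], then Echo [10,11], then Static [12,12], then River [13,13], then River [15,15]. dp[15][15] = 10 confirms this is the maximum.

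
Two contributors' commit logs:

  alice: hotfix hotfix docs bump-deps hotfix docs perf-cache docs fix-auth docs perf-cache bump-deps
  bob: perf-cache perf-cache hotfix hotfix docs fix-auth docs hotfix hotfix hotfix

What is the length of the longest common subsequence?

5

Taking hotfix (alice #2, bob #3) → hotfix (alice #5, bob #4) → docs (alice #8, bob #5) → fix-auth (alice #9, bob #6) → docs (alice #10, bob #7) gives a common subsequence of length 5. dp[12][10] = 5 confirms this is the maximum.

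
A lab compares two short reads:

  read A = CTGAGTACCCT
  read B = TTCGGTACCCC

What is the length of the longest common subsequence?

Pick C at read A[1]=read B[3], then G at read A[3]=read B[4], then G at read A[5]=read B[5], then T at read A[6]=read B[6], then A at read A[7]=read B[7], then C at read A[8]=read B[9], then C at read A[9]=read B[10], then C at read A[10]=read B[11]; all 8 bases appear in both, in order, and the DP table's final entry dp[11][11] is also 8, so no common subsequence is longer.

8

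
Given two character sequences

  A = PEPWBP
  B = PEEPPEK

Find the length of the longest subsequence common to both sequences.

Taking P at A[1]=B[1]; then E at A[2]=B[3]; then P at A[3]=B[4]; then P at A[6]=B[5] gives a common subsequence of length 4. The LCS DP gives dp[6][7] = 4, so this is optimal.

4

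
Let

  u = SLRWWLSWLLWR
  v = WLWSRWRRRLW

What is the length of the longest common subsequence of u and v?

6

Taking L at u[2]=v[2], then W at u[5]=v[3], then S at u[7]=v[4], then W at u[8]=v[6], then L at u[10]=v[10], then W at u[11]=v[11] gives a common subsequence of length 6. Since dp[12][11] = 6, nothing longer is possible.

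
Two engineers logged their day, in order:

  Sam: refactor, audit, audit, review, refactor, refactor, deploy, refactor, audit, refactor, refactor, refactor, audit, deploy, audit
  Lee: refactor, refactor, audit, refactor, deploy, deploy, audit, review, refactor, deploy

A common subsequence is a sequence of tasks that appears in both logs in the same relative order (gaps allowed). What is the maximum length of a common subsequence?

Match refactor [1,2]; then audit [3,3]; then refactor [5,4]; then deploy [7,6]; then audit [9,7]; then refactor [12,9]; then deploy [14,10] — 7 tasks in the same relative order in both, and the DP table's final entry dp[15][10] is also 7, so no common subsequence is longer.

7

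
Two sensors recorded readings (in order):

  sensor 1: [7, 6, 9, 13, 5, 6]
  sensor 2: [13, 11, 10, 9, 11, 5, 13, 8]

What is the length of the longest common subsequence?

2

Taking 9 [3,4]; then 13 [4,7] gives a common subsequence of length 2. dp[6][8] = 2 confirms this is the maximum.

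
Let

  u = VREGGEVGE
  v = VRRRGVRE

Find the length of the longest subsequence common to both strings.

Let dp[i][j] be the LCS length of the first i characters of u and the first j characters of v. dp[i][j] = dp[i-1][j-1]+1 when the i-th and j-th characters match, else max(dp[i-1][j], dp[i][j-1]).
    ·  V  R  R  R  G  V  R  E
 ·  0  0  0  0  0  0  0  0  0
 V  0  1  1  1  1  1  1  1  1
 R  0  1  2  2  2  2  2  2  2
 E  0  1  2  2  2  2  2  2  3
 G  0  1  2  2  2  3  3  3  3
 G  0  1  2  2  2  3  3  3  3
 E  0  1  2  2  2  3  3  3  4
 V  0  1  2  2  2  3  4  4  4
 G  0  1  2  2  2  3  4  4  4
 E  0  1  2  2  2  3  4  4  5
dp[9][8] = 5. One LCS (by backtracking along matches): VRGVE.

5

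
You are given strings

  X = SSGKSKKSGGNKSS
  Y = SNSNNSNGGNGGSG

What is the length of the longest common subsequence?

Taking S at X[1]=Y[1], then S at X[2]=Y[3], then S at X[5]=Y[6], then G at X[9]=Y[8], then G at X[10]=Y[9], then N at X[11]=Y[10], then S at X[13]=Y[13] gives a common subsequence of length 7, and the DP table's final entry dp[14][14] is also 7, so no common subsequence is longer.

7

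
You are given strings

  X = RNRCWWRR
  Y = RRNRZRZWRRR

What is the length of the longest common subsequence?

6

Let dp[i][j] be the LCS length of the first i characters of X and the first j characters of Y. dp[i][j] = dp[i-1][j-1]+1 when the i-th and j-th characters match, else max(dp[i-1][j], dp[i][j-1]).
    ·  R  R  N  R  Z  R  Z  W  R  R  R
 ·  0  0  0  0  0  0  0  0  0  0  0  0
 R  0  1  1  1  1  1  1  1  1  1  1  1
 N  0  1  1  2  2  2  2  2  2  2  2  2
 R  0  1  2  2  3  3  3  3  3  3  3  3
 C  0  1  2  2  3  3  3  3  3  3  3  3
 W  0  1  2  2  3  3  3  3  4  4  4  4
 W  0  1  2  2  3  3  3  3  4  4  4  4
 R  0  1  2  2  3  3  4  4  4  5  5  5
 R  0  1  2  2  3  3  4  4  4  5  6  6
dp[8][11] = 6. One LCS (by backtracking along matches): RNRWRR.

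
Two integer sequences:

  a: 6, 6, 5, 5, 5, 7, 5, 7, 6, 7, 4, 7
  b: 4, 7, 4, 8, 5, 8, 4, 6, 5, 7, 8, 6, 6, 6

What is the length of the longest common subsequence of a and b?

Match 6 (a #2, b #8), then 5 (a #5, b #9), then 7 (a #6, b #10), then 6 (a #9, b #14) — 4 values in the same relative order in both. The LCS DP gives dp[12][14] = 4, so this is optimal.

4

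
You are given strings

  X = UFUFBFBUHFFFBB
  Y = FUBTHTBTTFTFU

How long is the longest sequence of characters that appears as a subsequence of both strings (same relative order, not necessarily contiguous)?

One common subsequence of length 6: F [2,1], then U [3,2], then B [5,3], then B [7,7], then F [10,10], then F [11,12]. The LCS DP gives dp[14][13] = 6, so this is optimal.

6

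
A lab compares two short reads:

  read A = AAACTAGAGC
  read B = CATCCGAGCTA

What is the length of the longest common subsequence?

6

Let dp[i][j] be the LCS length of the first i bases of read A and the first j bases of read B. dp[i][j] = dp[i-1][j-1]+1 when the i-th and j-th bases match, else max(dp[i-1][j], dp[i][j-1]).
    ·  C  A  T  C  C  G  A  G  C  T  A
 ·  0  0  0  0  0  0  0  0  0  0  0  0
 A  0  0  1  1  1  1  1  1  1  1  1  1
 A  0  0  1  1  1  1  1  2  2  2  2  2
 A  0  0  1  1  1  1  1  2  2  2  2  3
 C  0  1  1  1  2  2  2  2  2  3  3  3
 T  0  1  1  2  2  2  2  2  2  3  4  4
 A  0  1  2  2  2  2  2  3  3  3  4  5
 G  0  1  2  2  2  2  3  3  4  4  4  5
 A  0  1  2  2  2  2  3  4  4  4  4  5
 G  0  1  2  2  2  2  3  4  5  5  5  5
 C  0  1  2  2  3  3  3  4  5  6  6  6
dp[10][11] = 6. One LCS (by backtracking along matches): ACGAGC.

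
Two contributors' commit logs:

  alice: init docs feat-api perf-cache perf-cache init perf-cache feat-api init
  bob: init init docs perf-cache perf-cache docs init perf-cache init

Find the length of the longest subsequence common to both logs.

Pick init [1,2] → docs [2,3] → perf-cache [4,4] → perf-cache [5,5] → init [6,7] → perf-cache [7,8] → init [9,9]; all 7 commits appear in both, in order. The LCS DP gives dp[9][9] = 7, so this is optimal.

7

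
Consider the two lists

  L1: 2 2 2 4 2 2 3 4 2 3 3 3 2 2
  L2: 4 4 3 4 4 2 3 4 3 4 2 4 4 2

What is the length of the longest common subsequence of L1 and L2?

8

Pick 4 [4,2] → 3 [7,3] → 4 [8,5] → 2 [9,6] → 3 [10,7] → 3 [11,9] → 2 [13,11] → 2 [14,14]; all 8 values appear in both, in order. The LCS DP gives dp[14][14] = 8, so this is optimal.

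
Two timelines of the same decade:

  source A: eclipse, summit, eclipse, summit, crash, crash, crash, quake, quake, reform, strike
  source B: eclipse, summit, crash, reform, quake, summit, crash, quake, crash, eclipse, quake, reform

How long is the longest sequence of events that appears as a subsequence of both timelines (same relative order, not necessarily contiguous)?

7

Pick eclipse at source A[1]=source B[1]; then summit at source A[2]=source B[2]; then summit at source A[4]=source B[6]; then crash at source A[5]=source B[7]; then crash at source A[6]=source B[9]; then quake at source A[9]=source B[11]; then reform at source A[10]=source B[12]; all 7 events appear in both, in order, and the DP table's final entry dp[11][12] is also 7, so no common subsequence is longer.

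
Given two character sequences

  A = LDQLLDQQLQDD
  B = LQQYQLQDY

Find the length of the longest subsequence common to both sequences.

Let dp[i][j] be the LCS length of the first i characters of A and the first j characters of B. dp[i][j] = dp[i-1][j-1]+1 when the i-th and j-th characters match, else max(dp[i-1][j], dp[i][j-1]).
    ·  L  Q  Q  Y  Q  L  Q  D  Y
 ·  0  0  0  0  0  0  0  0  0  0
 L  0  1  1  1  1  1  1  1  1  1
 D  0  1  1  1  1  1  1  1  2  2
 Q  0  1  2  2  2  2  2  2  2  2
 L  0  1  2  2  2  2  3  3  3  3
 L  0  1  2  2  2  2  3  3  3  3
 D  0  1  2  2  2  2  3  3  4  4
 Q  0  1  2  3  3  3  3  4  4  4
 Q  0  1  2  3  3  4  4  4  4  4
 L  0  1  2  3  3  4  5  5  5  5
 Q  0  1  2  3  3  4  5  6  6  6
 D  0  1  2  3  3  4  5  6  7  7
 D  0  1  2  3  3  4  5  6  7  7
dp[12][9] = 7. One LCS (by backtracking along matches): LQQQLQD.

7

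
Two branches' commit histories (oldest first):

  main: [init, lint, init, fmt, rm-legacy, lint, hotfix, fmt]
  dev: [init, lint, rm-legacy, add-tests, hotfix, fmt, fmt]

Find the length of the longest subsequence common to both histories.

Taking init [1,1] → lint [2,2] → rm-legacy [5,3] → hotfix [7,5] → fmt [8,7] gives a common subsequence of length 5. Since dp[8][7] = 5, nothing longer is possible.

5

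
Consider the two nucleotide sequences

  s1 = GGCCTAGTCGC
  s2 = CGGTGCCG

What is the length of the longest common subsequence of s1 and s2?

Pick G [1,2] → G [2,3] → T [5,4] → G [7,5] → C [9,7] → G [10,8]; all 6 bases appear in both, in order, and the DP table's final entry dp[11][8] is also 6, so no common subsequence is longer.

6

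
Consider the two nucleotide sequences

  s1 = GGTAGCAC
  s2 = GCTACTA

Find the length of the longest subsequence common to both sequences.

Taking G at s1[1]=s2[1] → T at s1[3]=s2[3] → A at s1[4]=s2[4] → C at s1[6]=s2[5] → A at s1[7]=s2[7] gives a common subsequence of length 5. Since dp[8][7] = 5, nothing longer is possible.

5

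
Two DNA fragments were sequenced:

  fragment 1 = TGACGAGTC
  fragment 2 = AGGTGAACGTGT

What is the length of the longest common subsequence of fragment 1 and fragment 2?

7

Let dp[i][j] be the LCS length of the first i bases of fragment 1 and the first j bases of fragment 2. dp[i][j] = dp[i-1][j-1]+1 when the i-th and j-th bases match, else max(dp[i-1][j], dp[i][j-1]).
    ·  A  G  G  T  G  A  A  C  G  T  G  T
 ·  0  0  0  0  0  0  0  0  0  0  0  0  0
 T  0  0  0  0  1  1  1  1  1  1  1  1  1
 G  0  0  1  1  1  2  2  2  2  2  2  2  2
 A  0  1  1  1  1  2  3  3  3  3  3  3  3
 C  0  1  1  1  1  2  3  3  4  4  4  4  4
 G  0  1  2  2  2  2  3  3  4  5  5  5  5
 A  0  1  2  2  2  2  3  4  4  5  5  5  5
 G  0  1  2  3  3  3  3  4  4  5  5  6  6
 T  0  1  2  3  4  4  4  4  4  5  6  6  7
 C  0  1  2  3  4  4  4  4  5  5  6  6  7
dp[9][12] = 7. One LCS (by backtracking along matches): TGACGGT.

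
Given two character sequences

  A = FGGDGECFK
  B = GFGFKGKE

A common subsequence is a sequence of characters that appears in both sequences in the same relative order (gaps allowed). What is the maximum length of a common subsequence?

4

Taking F (A #1, B #2) → G (A #2, B #3) → G (A #3, B #6) → E (A #6, B #8) gives a common subsequence of length 4. Since dp[9][8] = 4, nothing longer is possible.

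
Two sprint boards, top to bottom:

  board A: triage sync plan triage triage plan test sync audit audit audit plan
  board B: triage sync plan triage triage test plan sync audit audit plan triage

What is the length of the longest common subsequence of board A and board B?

Pick triage at board A[1]=board B[1] → sync at board A[2]=board B[2] → plan at board A[3]=board B[3] → triage at board A[4]=board B[4] → triage at board A[5]=board B[5] → plan at board A[6]=board B[7] → sync at board A[8]=board B[8] → audit at board A[10]=board B[9] → audit at board A[11]=board B[10] → plan at board A[12]=board B[11]; all 10 tasks appear in both, in order, and the DP table's final entry dp[12][12] is also 10, so no common subsequence is longer.

10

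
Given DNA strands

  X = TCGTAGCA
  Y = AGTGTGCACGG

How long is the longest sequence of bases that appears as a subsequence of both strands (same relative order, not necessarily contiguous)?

6

Taking T at X[1]=Y[3], G at X[3]=Y[4], T at X[4]=Y[5], G at X[6]=Y[6], C at X[7]=Y[7], A at X[8]=Y[8] gives a common subsequence of length 6. dp[8][11] = 6 confirms this is the maximum.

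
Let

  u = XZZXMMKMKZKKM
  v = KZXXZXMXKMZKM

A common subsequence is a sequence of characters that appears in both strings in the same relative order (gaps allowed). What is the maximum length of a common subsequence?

9

One common subsequence of length 9: X (u #1, v #4); then Z (u #3, v #5); then X (u #4, v #6); then M (u #5, v #7); then K (u #7, v #9); then M (u #8, v #10); then Z (u #10, v #11); then K (u #12, v #12); then M (u #13, v #13). The LCS DP gives dp[13][13] = 9, so this is optimal.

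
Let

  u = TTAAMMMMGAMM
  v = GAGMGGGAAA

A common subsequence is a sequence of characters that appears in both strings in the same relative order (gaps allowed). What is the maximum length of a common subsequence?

4

Match A at u[3]=v[2] → M at u[5]=v[4] → G at u[9]=v[7] → A at u[10]=v[10] — 4 characters in the same relative order in both, and the DP table's final entry dp[12][10] is also 4, so no common subsequence is longer.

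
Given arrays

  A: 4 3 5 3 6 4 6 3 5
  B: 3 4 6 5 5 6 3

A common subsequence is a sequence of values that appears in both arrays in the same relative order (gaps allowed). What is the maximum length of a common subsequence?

Pick 4 (A #1, B #2) → 5 (A #3, B #5) → 6 (A #7, B #6) → 3 (A #8, B #7); all 4 values appear in both, in order, and the DP table's final entry dp[9][7] is also 4, so no common subsequence is longer.

4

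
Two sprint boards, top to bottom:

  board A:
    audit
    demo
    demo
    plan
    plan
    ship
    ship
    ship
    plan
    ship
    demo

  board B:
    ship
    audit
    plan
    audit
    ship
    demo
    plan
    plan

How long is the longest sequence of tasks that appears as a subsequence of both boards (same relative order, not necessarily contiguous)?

Taking audit (board A #1, board B #4), then demo (board A #3, board B #6), then plan (board A #5, board B #7), then plan (board A #9, board B #8) gives a common subsequence of length 4. dp[11][8] = 4 confirms this is the maximum.

4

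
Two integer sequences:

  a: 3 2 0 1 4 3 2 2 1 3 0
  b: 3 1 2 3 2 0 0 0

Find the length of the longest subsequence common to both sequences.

One common subsequence of length 5: 3 at a[1]=b[1]; then 2 at a[2]=b[3]; then 3 at a[6]=b[4]; then 2 at a[7]=b[5]; then 0 at a[11]=b[8], and the DP table's final entry dp[11][8] is also 5, so no common subsequence is longer.

5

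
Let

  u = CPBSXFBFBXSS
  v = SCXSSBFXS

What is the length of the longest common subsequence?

6

Let dp[i][j] be the LCS length of the first i characters of u and the first j characters of v. dp[i][j] = dp[i-1][j-1]+1 when the i-th and j-th characters match, else max(dp[i-1][j], dp[i][j-1]).
    ·  S  C  X  S  S  B  F  X  S
 ·  0  0  0  0  0  0  0  0  0  0
 C  0  0  1  1  1  1  1  1  1  1
 P  0  0  1  1  1  1  1  1  1  1
 B  0  0  1  1  1  1  2  2  2  2
 S  0  1  1  1  2  2  2  2  2  3
 X  0  1  1  2  2  2  2  2  3  3
 F  0  1  1  2  2  2  2  3  3  3
 B  0  1  1  2  2  2  3  3  3  3
 F  0  1  1  2  2  2  3  4  4  4
 B  0  1  1  2  2  2  3  4  4  4
 X  0  1  1  2  2  2  3  4  5  5
 S  0  1  1  2  3  3  3  4  5  6
 S  0  1  1  2  3  4  4  4  5  6
dp[12][9] = 6. One LCS (by backtracking along matches): CSBFXS.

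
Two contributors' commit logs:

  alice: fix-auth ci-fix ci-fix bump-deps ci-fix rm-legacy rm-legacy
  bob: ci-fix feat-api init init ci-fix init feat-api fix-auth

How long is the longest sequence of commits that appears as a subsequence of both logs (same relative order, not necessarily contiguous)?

Taking ci-fix [2,1]; then ci-fix [3,5] gives a common subsequence of length 2, and the DP table's final entry dp[7][8] is also 2, so no common subsequence is longer.

2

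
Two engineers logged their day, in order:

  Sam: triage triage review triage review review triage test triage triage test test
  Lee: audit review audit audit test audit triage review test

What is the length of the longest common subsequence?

4

One common subsequence of length 4: review at Sam[3]=Lee[2], triage at Sam[4]=Lee[7], review at Sam[6]=Lee[8], test at Sam[12]=Lee[9]. dp[12][9] = 4 confirms this is the maximum.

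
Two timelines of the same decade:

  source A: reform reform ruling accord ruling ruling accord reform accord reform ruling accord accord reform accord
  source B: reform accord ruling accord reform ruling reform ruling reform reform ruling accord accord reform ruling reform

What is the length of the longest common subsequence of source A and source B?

Pick reform [1,1]; then ruling [3,3]; then accord [4,4]; then ruling [5,6]; then ruling [6,8]; then reform [8,9]; then reform [10,10]; then ruling [11,11]; then accord [12,12]; then accord [13,13]; then reform [14,16]; all 11 events appear in both, in order. dp[15][16] = 11 confirms this is the maximum.

11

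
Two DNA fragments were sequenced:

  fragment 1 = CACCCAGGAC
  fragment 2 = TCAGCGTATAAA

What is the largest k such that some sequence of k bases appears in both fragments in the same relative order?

Match C [1,2], then A [2,3], then C [3,5], then A [6,11], then A [9,12] — 5 bases in the same relative order in both. Since dp[10][12] = 5, nothing longer is possible.

5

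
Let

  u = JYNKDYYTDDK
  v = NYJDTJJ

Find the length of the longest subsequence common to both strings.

3

Let dp[i][j] be the LCS length of the first i characters of u and the first j characters of v. dp[i][j] = dp[i-1][j-1]+1 when the i-th and j-th characters match, else max(dp[i-1][j], dp[i][j-1]).
    ·  N  Y  J  D  T  J  J
 ·  0  0  0  0  0  0  0  0
 J  0  0  0  1  1  1  1  1
 Y  0  0  1  1  1  1  1  1
 N  0  1  1  1  1  1  1  1
 K  0  1  1  1  1  1  1  1
 D  0  1  1  1  2  2  2  2
 Y  0  1  2  2  2  2  2  2
 Y  0  1  2  2  2  2  2  2
 T  0  1  2  2  2  3  3  3
 D  0  1  2  2  3  3  3  3
 D  0  1  2  2  3  3  3  3
 K  0  1  2  2  3  3  3  3
dp[11][7] = 3. One LCS (by backtracking along matches): JDT.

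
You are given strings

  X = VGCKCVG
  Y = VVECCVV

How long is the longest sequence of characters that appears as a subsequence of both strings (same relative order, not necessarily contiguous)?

4

Let dp[i][j] be the LCS length of the first i characters of X and the first j characters of Y. dp[i][j] = dp[i-1][j-1]+1 when the i-th and j-th characters match, else max(dp[i-1][j], dp[i][j-1]).
    ·  V  V  E  C  C  V  V
 ·  0  0  0  0  0  0  0  0
 V  0  1  1  1  1  1  1  1
 G  0  1  1  1  1  1  1  1
 C  0  1  1  1  2  2  2  2
 K  0  1  1  1  2  2  2  2
 C  0  1  1  1  2  3  3  3
 V  0  1  2  2  2  3  4  4
 G  0  1  2  2  2  3  4  4
dp[7][7] = 4. One LCS (by backtracking along matches): VCCV.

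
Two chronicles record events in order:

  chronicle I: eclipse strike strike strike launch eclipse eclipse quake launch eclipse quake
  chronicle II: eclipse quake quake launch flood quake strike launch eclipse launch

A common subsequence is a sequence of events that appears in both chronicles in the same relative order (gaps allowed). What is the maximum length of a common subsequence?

Taking eclipse (chronicle I #1, chronicle II #1); then strike (chronicle I #4, chronicle II #7); then launch (chronicle I #5, chronicle II #8); then eclipse (chronicle I #7, chronicle II #9); then launch (chronicle I #9, chronicle II #10) gives a common subsequence of length 5. dp[11][10] = 5 confirms this is the maximum.

5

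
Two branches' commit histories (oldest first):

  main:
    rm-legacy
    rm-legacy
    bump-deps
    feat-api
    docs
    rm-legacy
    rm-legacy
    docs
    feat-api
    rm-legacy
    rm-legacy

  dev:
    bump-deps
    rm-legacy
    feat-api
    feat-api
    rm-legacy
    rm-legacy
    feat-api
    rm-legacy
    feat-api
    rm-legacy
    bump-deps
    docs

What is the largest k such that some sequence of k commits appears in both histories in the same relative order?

7

One common subsequence of length 7: rm-legacy at main[1]=dev[2] → feat-api at main[4]=dev[4] → rm-legacy at main[6]=dev[5] → rm-legacy at main[7]=dev[6] → feat-api at main[9]=dev[7] → rm-legacy at main[10]=dev[8] → rm-legacy at main[11]=dev[10], and the DP table's final entry dp[11][12] is also 7, so no common subsequence is longer.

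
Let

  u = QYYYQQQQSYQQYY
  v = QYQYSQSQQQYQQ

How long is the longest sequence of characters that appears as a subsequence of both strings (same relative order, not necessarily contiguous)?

10

One common subsequence of length 10: Q [1,1]; then Y [2,2]; then Y [3,4]; then Q [5,6]; then Q [6,8]; then Q [7,9]; then Q [8,10]; then Y [10,11]; then Q [11,12]; then Q [12,13]. Since dp[14][13] = 10, nothing longer is possible.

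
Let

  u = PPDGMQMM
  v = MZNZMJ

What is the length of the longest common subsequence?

2

Let dp[i][j] be the LCS length of the first i characters of u and the first j characters of v. dp[i][j] = dp[i-1][j-1]+1 when the i-th and j-th characters match, else max(dp[i-1][j], dp[i][j-1]).
    ·  M  Z  N  Z  M  J
 ·  0  0  0  0  0  0  0
 P  0  0  0  0  0  0  0
 P  0  0  0  0  0  0  0
 D  0  0  0  0  0  0  0
 G  0  0  0  0  0  0  0
 M  0  1  1  1  1  1  1
 Q  0  1  1  1  1  1  1
 M  0  1  1  1  1  2  2
 M  0  1  1  1  1  2  2
dp[8][6] = 2. One LCS (by backtracking along matches): MM.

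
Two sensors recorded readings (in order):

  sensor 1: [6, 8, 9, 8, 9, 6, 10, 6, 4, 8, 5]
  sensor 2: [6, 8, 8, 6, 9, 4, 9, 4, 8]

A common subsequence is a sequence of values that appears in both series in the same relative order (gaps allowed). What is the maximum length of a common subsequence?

6

Match 6 [1,1], then 8 [2,3], then 9 [3,5], then 9 [5,7], then 4 [9,8], then 8 [10,9] — 6 values in the same relative order in both. Since dp[11][9] = 6, nothing longer is possible.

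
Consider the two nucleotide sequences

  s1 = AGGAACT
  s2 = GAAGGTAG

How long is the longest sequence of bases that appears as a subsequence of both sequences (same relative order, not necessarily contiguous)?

Let dp[i][j] be the LCS length of the first i bases of s1 and the first j bases of s2. dp[i][j] = dp[i-1][j-1]+1 when the i-th and j-th bases match, else max(dp[i-1][j], dp[i][j-1]).
    ·  G  A  A  G  G  T  A  G
 ·  0  0  0  0  0  0  0  0  0
 A  0  0  1  1  1  1  1  1  1
 G  0  1  1  1  2  2  2  2  2
 G  0  1  1  1  2  3  3  3  3
 A  0  1  2  2  2  3  3  4  4
 A  0  1  2  3  3  3  3  4  4
 C  0  1  2  3  3  3  3  4  4
 T  0  1  2  3  3  3  4  4  4
dp[7][8] = 4. One LCS (by backtracking along matches): AGGA.

4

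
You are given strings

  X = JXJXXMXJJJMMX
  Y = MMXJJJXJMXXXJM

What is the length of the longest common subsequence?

One common subsequence of length 8: J at X[1]=Y[6], then X at X[2]=Y[7], then J at X[3]=Y[8], then X at X[4]=Y[10], then X at X[5]=Y[11], then X at X[7]=Y[12], then J at X[10]=Y[13], then M at X[12]=Y[14]. The LCS DP gives dp[13][14] = 8, so this is optimal.

8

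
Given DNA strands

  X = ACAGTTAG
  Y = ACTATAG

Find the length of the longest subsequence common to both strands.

Taking A [1,1], C [2,2], A [3,4], T [6,5], A [7,6], G [8,7] gives a common subsequence of length 6. dp[8][7] = 6 confirms this is the maximum.

6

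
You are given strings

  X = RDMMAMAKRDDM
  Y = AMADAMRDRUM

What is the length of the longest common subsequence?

6

Pick D [2,4] → A [5,5] → M [6,6] → R [9,7] → D [10,8] → M [12,11]; all 6 characters appear in both, in order. The LCS DP gives dp[12][11] = 6, so this is optimal.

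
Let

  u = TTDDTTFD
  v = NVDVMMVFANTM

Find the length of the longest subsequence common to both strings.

2

Let dp[i][j] be the LCS length of the first i characters of u and the first j characters of v. dp[i][j] = dp[i-1][j-1]+1 when the i-th and j-th characters match, else max(dp[i-1][j], dp[i][j-1]).
    ·  N  V  D  V  M  M  V  F  A  N  T  M
 ·  0  0  0  0  0  0  0  0  0  0  0  0  0
 T  0  0  0  0  0  0  0  0  0  0  0  1  1
 T  0  0  0  0  0  0  0  0  0  0  0  1  1
 D  0  0  0  1  1  1  1  1  1  1  1  1  1
 D  0  0  0  1  1  1  1  1  1  1  1  1  1
 T  0  0  0  1  1  1  1  1  1  1  1  2  2
 T  0  0  0  1  1  1  1  1  1  1  1  2  2
 F  0  0  0  1  1  1  1  1  2  2  2  2  2
 D  0  0  0  1  1  1  1  1  2  2  2  2  2
dp[8][12] = 2. One LCS (by backtracking along matches): DT.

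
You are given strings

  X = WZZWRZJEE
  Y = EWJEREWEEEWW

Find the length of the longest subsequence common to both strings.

4

Let dp[i][j] be the LCS length of the first i characters of X and the first j characters of Y. dp[i][j] = dp[i-1][j-1]+1 when the i-th and j-th characters match, else max(dp[i-1][j], dp[i][j-1]).
    ·  E  W  J  E  R  E  W  E  E  E  W  W
 ·  0  0  0  0  0  0  0  0  0  0  0  0  0
 W  0  0  1  1  1  1  1  1  1  1  1  1  1
 Z  0  0  1  1  1  1  1  1  1  1  1  1  1
 Z  0  0  1  1  1  1  1  1  1  1  1  1  1
 W  0  0  1  1  1  1  1  2  2  2  2  2  2
 R  0  0  1  1  1  2  2  2  2  2  2  2  2
 Z  0  0  1  1  1  2  2  2  2  2  2  2  2
 J  0  0  1  2  2  2  2  2  2  2  2  2  2
 E  0  1  1  2  3  3  3  3  3  3  3  3  3
 E  0  1  1  2  3  3  4  4  4  4  4  4  4
dp[9][12] = 4. One LCS (by backtracking along matches): WWEE.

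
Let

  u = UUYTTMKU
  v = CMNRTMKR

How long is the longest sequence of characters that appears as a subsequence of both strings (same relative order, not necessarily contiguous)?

One common subsequence of length 3: T [5,5], then M [6,6], then K [7,7], and the DP table's final entry dp[8][8] is also 3, so no common subsequence is longer.

3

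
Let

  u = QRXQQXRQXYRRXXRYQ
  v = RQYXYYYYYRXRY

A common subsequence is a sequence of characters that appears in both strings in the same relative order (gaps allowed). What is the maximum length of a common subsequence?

Taking R (u #2, v #1); then Q (u #4, v #2); then X (u #6, v #4); then Y (u #10, v #9); then R (u #12, v #10); then X (u #14, v #11); then R (u #15, v #12); then Y (u #16, v #13) gives a common subsequence of length 8, and the DP table's final entry dp[17][13] is also 8, so no common subsequence is longer.

8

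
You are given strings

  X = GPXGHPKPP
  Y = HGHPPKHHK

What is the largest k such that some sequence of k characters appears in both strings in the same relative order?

4

Let dp[i][j] be the LCS length of the first i characters of X and the first j characters of Y. dp[i][j] = dp[i-1][j-1]+1 when the i-th and j-th characters match, else max(dp[i-1][j], dp[i][j-1]).
    ·  H  G  H  P  P  K  H  H  K
 ·  0  0  0  0  0  0  0  0  0  0
 G  0  0  1  1  1  1  1  1  1  1
 P  0  0  1  1  2  2  2  2  2  2
 X  0  0  1  1  2  2  2  2  2  2
 G  0  0  1  1  2  2  2  2  2  2
 H  0  1  1  2  2  2  2  3  3  3
 P  0  1  1  2  3  3  3  3  3  3
 K  0  1  1  2  3  3  4  4  4  4
 P  0  1  1  2  3  4  4  4  4  4
 P  0  1  1  2  3  4  4  4  4  4
dp[9][9] = 4. One LCS (by backtracking along matches): GPHK.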